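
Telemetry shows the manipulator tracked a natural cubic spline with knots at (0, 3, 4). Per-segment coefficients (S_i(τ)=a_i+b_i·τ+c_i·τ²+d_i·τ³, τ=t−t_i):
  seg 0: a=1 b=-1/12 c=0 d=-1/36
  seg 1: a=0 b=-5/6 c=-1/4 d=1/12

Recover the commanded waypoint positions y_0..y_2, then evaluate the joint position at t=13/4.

y_0=1 y_1=0 y_2=-1
S(13/4) = -57/256

y_0 = S_0(0) = a_0 = 1
y_1 = S_1(0) = a_1 = 0
y_2 = S_1(1) = -1
t_q=13/4 is in segment 1 (τ=1/4); S_1(τ)=-57/256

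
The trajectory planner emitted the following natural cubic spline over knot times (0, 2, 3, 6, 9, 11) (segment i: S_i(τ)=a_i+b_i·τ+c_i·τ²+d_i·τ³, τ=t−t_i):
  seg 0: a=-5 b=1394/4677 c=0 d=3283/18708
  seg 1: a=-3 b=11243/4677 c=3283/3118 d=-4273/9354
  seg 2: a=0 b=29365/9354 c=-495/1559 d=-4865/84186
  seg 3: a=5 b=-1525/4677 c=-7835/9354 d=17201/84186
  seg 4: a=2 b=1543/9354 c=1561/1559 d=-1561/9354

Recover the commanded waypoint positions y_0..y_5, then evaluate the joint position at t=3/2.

y_0=-5 y_1=-3 y_2=0 y_3=5 y_4=2 y_5=5
S(3/2) = -197589/49888

y_0 = S_0(0) = a_0 = -5
y_1 = S_1(0) = a_1 = -3
y_2 = S_2(0) = a_2 = 0
y_3 = S_3(0) = a_3 = 5
y_4 = S_4(0) = a_4 = 2
y_5 = S_4(2) = 5
t_q=3/2 is in segment 0 (τ=3/2); S_0(τ)=-197589/49888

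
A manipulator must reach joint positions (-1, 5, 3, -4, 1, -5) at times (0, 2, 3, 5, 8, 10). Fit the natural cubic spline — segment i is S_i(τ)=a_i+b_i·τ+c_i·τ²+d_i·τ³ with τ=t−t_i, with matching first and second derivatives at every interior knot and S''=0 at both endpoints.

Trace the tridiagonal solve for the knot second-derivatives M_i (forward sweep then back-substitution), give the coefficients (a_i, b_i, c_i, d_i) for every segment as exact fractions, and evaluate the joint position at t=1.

  seg 0: a=-1 b=40078/8835 c=0 d=-13573/35340
  seg 1: a=5 b=-641/8835 c=-13573/5890 d=6661/17670
  seg 2: a=3 b=-62737/17670 c=-3456/2945 d=10591/17670
  seg 3: a=-4 b=-18589/17670 c=1427/589 d=-26797/53010
  seg 4: a=1 b=-1451/8835 c=-12527/5890 d=12527/35340
S(1) = 37133/11780

Δ: Δ0=3, Δ1=-2, Δ2=-7/2, Δ3=5/3, Δ4=-3
row 1: diag=6, rhs=-30; c'=1/6, d'=-5
row 2: denom=6−1·1/6=35/6; d'=(-9−1·-5)/(35/6)=-24/35
row 3: denom=10−2·12/35=326/35; d'=(31−2·-24/35)/(326/35)=1133/326
row 4: denom=10−3·105/326=2945/326; d'=(-28−3·1133/326)/(2945/326)=-12527/2945
back: M4=-12527/2945
back: M3=1133/326−105/326·-12527/2945=2854/589
back: M2=-24/35−12/35·2854/589=-6912/2945
back: M1=-5−1/6·-6912/2945=-13573/2945
M: M0=0, M1=-13573/2945, M2=-6912/2945, M3=2854/589, M4=-12527/2945, M5=0
seg 0: a=-1, c=M0/2=0, d=(M1−M0)/(6·2)=-13573/35340, b=Δ0−h0·(2M0+M1)/6=40078/8835
seg 1: a=5, c=M1/2=-13573/5890, d=(M2−M1)/(6·1)=6661/17670, b=Δ1−h1·(2M1+M2)/6=-641/8835
seg 2: a=3, c=M2/2=-3456/2945, d=(M3−M2)/(6·2)=10591/17670, b=Δ2−h2·(2M2+M3)/6=-62737/17670
seg 3: a=-4, c=M3/2=1427/589, d=(M4−M3)/(6·3)=-26797/53010, b=Δ3−h3·(2M3+M4)/6=-18589/17670
seg 4: a=1, c=M4/2=-12527/5890, d=(M5−M4)/(6·2)=12527/35340, b=Δ4−h4·(2M4+M5)/6=-1451/8835
t_q=1 → seg 0, τ=1; S=-1+40078/8835·τ+0·τ²+-13573/35340·τ³=37133/11780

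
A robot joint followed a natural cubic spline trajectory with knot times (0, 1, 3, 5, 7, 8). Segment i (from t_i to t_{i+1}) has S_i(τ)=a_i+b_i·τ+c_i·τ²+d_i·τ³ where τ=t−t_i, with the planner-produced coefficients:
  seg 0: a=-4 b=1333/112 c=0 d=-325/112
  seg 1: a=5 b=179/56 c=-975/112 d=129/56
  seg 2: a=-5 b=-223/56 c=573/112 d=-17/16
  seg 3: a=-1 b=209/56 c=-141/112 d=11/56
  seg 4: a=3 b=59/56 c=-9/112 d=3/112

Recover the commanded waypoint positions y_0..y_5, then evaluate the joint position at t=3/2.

y_0 = S_0(0) = a_0 = -4
y_1 = S_1(0) = a_1 = 5
y_2 = S_2(0) = a_2 = -5
y_3 = S_3(0) = a_3 = -1
y_4 = S_4(0) = a_4 = 3
y_5 = S_4(1) = 4
t_q=3/2 is in segment 1 (τ=1/2); S_1(τ)=1055/224

y_0=-4 y_1=5 y_2=-5 y_3=-1 y_4=3 y_5=4
S(3/2) = 1055/224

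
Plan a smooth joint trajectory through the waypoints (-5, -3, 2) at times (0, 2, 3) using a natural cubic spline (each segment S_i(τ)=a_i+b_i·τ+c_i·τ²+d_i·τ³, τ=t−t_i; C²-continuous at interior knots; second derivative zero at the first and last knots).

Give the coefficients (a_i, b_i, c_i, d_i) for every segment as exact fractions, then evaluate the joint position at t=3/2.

  seg 0: a=-5 b=-1/3 c=0 d=1/3
  seg 1: a=-3 b=11/3 c=2 d=-2/3
S(3/2) = -35/8

Δ: Δ0=1, Δ1=5
row 1: diag=6, rhs=24; c'=1/6, d'=4
back: M1=4
M: M0=0, M1=4, M2=0
seg 0: a=-5, c=M0/2=0, d=(M1−M0)/(6·2)=1/3, b=Δ0−h0·(2M0+M1)/6=-1/3
seg 1: a=-3, c=M1/2=2, d=(M2−M1)/(6·1)=-2/3, b=Δ1−h1·(2M1+M2)/6=11/3
t_q=3/2 → seg 0, τ=3/2; S=-5+-1/3·τ+0·τ²+1/3·τ³=-35/8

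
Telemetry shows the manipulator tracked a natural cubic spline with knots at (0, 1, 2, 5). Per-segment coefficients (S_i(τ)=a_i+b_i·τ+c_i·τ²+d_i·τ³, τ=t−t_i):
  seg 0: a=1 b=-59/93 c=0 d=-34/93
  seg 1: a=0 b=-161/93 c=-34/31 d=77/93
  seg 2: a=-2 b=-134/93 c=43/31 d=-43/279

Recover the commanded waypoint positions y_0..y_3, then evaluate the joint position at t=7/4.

y_0=1 y_1=0 y_2=-2 y_3=2
S(7/4) = -3107/1984

y_0 = S_0(0) = a_0 = 1
y_1 = S_1(0) = a_1 = 0
y_2 = S_2(0) = a_2 = -2
y_3 = S_2(3) = 2
t_q=7/4 is in segment 1 (τ=3/4); S_1(τ)=-3107/1984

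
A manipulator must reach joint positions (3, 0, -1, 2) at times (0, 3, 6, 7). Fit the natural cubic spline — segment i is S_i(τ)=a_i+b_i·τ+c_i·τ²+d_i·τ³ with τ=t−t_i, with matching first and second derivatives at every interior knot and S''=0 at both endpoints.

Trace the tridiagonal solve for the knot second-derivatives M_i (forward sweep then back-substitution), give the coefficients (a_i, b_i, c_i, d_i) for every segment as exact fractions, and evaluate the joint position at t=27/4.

Δ: Δ0=-1, Δ1=-1/3, Δ2=3
row 1: diag=12, rhs=4; c'=1/4, d'=1/3
row 2: denom=8−3·1/4=29/4; d'=(20−3·1/3)/(29/4)=76/29
back: M2=76/29
back: M1=1/3−1/4·76/29=-28/87
M: M0=0, M1=-28/87, M2=76/29, M3=0
seg 0: a=3, c=M0/2=0, d=(M1−M0)/(6·3)=-14/783, b=Δ0−h0·(2M0+M1)/6=-73/87
seg 1: a=0, c=M1/2=-14/87, d=(M2−M1)/(6·3)=128/783, b=Δ1−h1·(2M1+M2)/6=-115/87
seg 2: a=-1, c=M2/2=38/29, d=(M3−M2)/(6·1)=-38/87, b=Δ2−h2·(2M2+M3)/6=185/87
t_q=27/4 → seg 2, τ=3/4; S=-1+185/87·τ+38/29·τ²+-38/87·τ³=1065/928

  seg 0: a=3 b=-73/87 c=0 d=-14/783
  seg 1: a=0 b=-115/87 c=-14/87 d=128/783
  seg 2: a=-1 b=185/87 c=38/29 d=-38/87
S(27/4) = 1065/928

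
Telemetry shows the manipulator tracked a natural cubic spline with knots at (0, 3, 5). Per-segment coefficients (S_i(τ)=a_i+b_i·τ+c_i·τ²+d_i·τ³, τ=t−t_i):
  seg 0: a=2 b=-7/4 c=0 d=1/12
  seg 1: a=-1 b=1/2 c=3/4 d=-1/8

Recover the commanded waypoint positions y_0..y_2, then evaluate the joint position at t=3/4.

y_0=2 y_1=-1 y_2=2
S(3/4) = 185/256

y_0 = S_0(0) = a_0 = 2
y_1 = S_1(0) = a_1 = -1
y_2 = S_1(2) = 2
t_q=3/4 is in segment 0 (τ=3/4); S_0(τ)=185/256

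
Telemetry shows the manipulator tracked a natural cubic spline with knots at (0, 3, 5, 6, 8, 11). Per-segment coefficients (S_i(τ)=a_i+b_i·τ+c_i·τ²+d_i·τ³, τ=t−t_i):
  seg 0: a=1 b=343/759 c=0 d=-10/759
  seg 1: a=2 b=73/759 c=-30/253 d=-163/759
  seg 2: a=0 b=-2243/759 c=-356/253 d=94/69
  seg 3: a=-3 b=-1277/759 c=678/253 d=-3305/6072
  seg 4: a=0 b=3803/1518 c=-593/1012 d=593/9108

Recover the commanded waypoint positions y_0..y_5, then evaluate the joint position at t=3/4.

y_0 = S_0(0) = a_0 = 1
y_1 = S_1(0) = a_1 = 2
y_2 = S_2(0) = a_2 = 0
y_3 = S_3(0) = a_3 = -3
y_4 = S_4(0) = a_4 = 0
y_5 = S_4(3) = 4
t_q=3/4 is in segment 0 (τ=3/4); S_0(τ)=10795/8096

y_0=1 y_1=2 y_2=0 y_3=-3 y_4=0 y_5=4
S(3/4) = 10795/8096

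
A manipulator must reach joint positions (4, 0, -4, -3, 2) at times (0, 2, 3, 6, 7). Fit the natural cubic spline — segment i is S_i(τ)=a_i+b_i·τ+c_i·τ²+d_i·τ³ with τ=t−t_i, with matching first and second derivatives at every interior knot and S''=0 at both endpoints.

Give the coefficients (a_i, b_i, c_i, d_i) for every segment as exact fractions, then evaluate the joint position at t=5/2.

  seg 0: a=4 b=-82/69 c=0 d=-14/69
  seg 1: a=0 b=-250/69 c=-28/23 d=58/69
  seg 2: a=-4 b=-244/69 c=30/23 d=-1/207
  seg 3: a=-3 b=287/69 c=29/23 d=-29/69
S(5/2) = -185/92

Δ: Δ0=-2, Δ1=-4, Δ2=1/3, Δ3=5
row 1: diag=6, rhs=-12; c'=1/6, d'=-2
row 2: denom=8−1·1/6=47/6; d'=(26−1·-2)/(47/6)=168/47
row 3: denom=8−3·18/47=322/47; d'=(28−3·168/47)/(322/47)=58/23
back: M3=58/23
back: M2=168/47−18/47·58/23=60/23
back: M1=-2−1/6·60/23=-56/23
M: M0=0, M1=-56/23, M2=60/23, M3=58/23, M4=0
seg 0: a=4, c=M0/2=0, d=(M1−M0)/(6·2)=-14/69, b=Δ0−h0·(2M0+M1)/6=-82/69
seg 1: a=0, c=M1/2=-28/23, d=(M2−M1)/(6·1)=58/69, b=Δ1−h1·(2M1+M2)/6=-250/69
seg 2: a=-4, c=M2/2=30/23, d=(M3−M2)/(6·3)=-1/207, b=Δ2−h2·(2M2+M3)/6=-244/69
seg 3: a=-3, c=M3/2=29/23, d=(M4−M3)/(6·1)=-29/69, b=Δ3−h3·(2M3+M4)/6=287/69
t_q=5/2 → seg 1, τ=1/2; S=0+-250/69·τ+-28/23·τ²+58/69·τ³=-185/92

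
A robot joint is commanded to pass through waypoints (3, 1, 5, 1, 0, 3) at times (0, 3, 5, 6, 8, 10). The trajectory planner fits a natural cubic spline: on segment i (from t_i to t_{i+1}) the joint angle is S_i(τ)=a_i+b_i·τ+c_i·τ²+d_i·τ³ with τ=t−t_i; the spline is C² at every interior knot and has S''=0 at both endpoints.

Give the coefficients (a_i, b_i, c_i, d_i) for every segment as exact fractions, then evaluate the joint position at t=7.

Δ: Δ0=-2/3, Δ1=2, Δ2=-4, Δ3=-1/2, Δ4=3/2
row 1: diag=10, rhs=16; c'=1/5, d'=8/5
row 2: denom=6−2·1/5=28/5; d'=(-36−2·8/5)/(28/5)=-7
row 3: denom=6−1·5/28=163/28; d'=(21−1·-7)/(163/28)=784/163
row 4: denom=8−2·56/163=1192/163; d'=(12−2·784/163)/(1192/163)=97/298
back: M4=97/298
back: M3=784/163−56/163·97/298=700/149
back: M2=-7−5/28·700/149=-1168/149
back: M1=8/5−1/5·-1168/149=472/149
M: M0=0, M1=472/149, M2=-1168/149, M3=700/149, M4=97/298, M5=0
seg 0: a=3, c=M0/2=0, d=(M1−M0)/(6·3)=236/1341, b=Δ0−h0·(2M0+M1)/6=-1006/447
seg 1: a=1, c=M1/2=236/149, d=(M2−M1)/(6·2)=-410/447, b=Δ1−h1·(2M1+M2)/6=1118/447
seg 2: a=5, c=M2/2=-584/149, d=(M3−M2)/(6·1)=934/447, b=Δ2−h2·(2M2+M3)/6=-970/447
seg 3: a=1, c=M3/2=350/149, d=(M4−M3)/(6·2)=-1303/3576, b=Δ3−h3·(2M3+M4)/6=-1672/447
seg 4: a=0, c=M4/2=97/596, d=(M5−M4)/(6·2)=-97/3576, b=Δ4−h4·(2M4+M5)/6=1147/894
t_q=7 → seg 3, τ=1; S=1+-1672/447·τ+350/149·τ²+-1303/3576·τ³=-901/1192

  seg 0: a=3 b=-1006/447 c=0 d=236/1341
  seg 1: a=1 b=1118/447 c=236/149 d=-410/447
  seg 2: a=5 b=-970/447 c=-584/149 d=934/447
  seg 3: a=1 b=-1672/447 c=350/149 d=-1303/3576
  seg 4: a=0 b=1147/894 c=97/596 d=-97/3576
S(7) = -901/1192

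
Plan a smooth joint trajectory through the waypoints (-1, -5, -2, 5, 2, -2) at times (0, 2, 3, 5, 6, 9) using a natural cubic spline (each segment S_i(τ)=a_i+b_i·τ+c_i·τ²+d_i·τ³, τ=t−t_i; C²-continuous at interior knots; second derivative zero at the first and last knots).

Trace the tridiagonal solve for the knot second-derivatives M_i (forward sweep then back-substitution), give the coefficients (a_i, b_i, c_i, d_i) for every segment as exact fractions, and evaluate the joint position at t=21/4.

Δ: Δ0=-2, Δ1=3, Δ2=7/2, Δ3=-3, Δ4=-4/3
row 1: diag=6, rhs=30; c'=1/6, d'=5
row 2: denom=6−1·1/6=35/6; d'=(3−1·5)/(35/6)=-12/35
row 3: denom=6−2·12/35=186/35; d'=(-39−2·-12/35)/(186/35)=-447/62
row 4: denom=8−1·35/186=1453/186; d'=(10−1·-447/62)/(1453/186)=3201/1453
back: M4=3201/1453
back: M3=-447/62−35/186·3201/1453=-11078/1453
back: M2=-12/35−12/35·-11078/1453=3300/1453
back: M1=5−1/6·3300/1453=6715/1453
M: M0=0, M1=6715/1453, M2=3300/1453, M3=-11078/1453, M4=3201/1453, M5=0
seg 0: a=-1, c=M0/2=0, d=(M1−M0)/(6·2)=6715/17436, b=Δ0−h0·(2M0+M1)/6=-15433/4359
seg 1: a=-5, c=M1/2=6715/2906, d=(M2−M1)/(6·1)=-3415/8718, b=Δ1−h1·(2M1+M2)/6=4712/4359
seg 2: a=-2, c=M2/2=1650/1453, d=(M3−M2)/(6·2)=-7189/8718, b=Δ2−h2·(2M2+M3)/6=39469/8718
seg 3: a=5, c=M3/2=-5539/1453, d=(M4−M3)/(6·1)=14279/8718, b=Δ3−h3·(2M3+M4)/6=-7199/8718
seg 4: a=2, c=M4/2=3201/2906, d=(M5−M4)/(6·3)=-1067/8718, b=Δ4−h4·(2M4+M5)/6=-15415/4359
t_q=21/4 → seg 3, τ=1/4; S=5+-7199/8718·τ+-5539/1453·τ²+14279/8718·τ³=851973/185984

  seg 0: a=-1 b=-15433/4359 c=0 d=6715/17436
  seg 1: a=-5 b=4712/4359 c=6715/2906 d=-3415/8718
  seg 2: a=-2 b=39469/8718 c=1650/1453 d=-7189/8718
  seg 3: a=5 b=-7199/8718 c=-5539/1453 d=14279/8718
  seg 4: a=2 b=-15415/4359 c=3201/2906 d=-1067/8718
S(21/4) = 851973/185984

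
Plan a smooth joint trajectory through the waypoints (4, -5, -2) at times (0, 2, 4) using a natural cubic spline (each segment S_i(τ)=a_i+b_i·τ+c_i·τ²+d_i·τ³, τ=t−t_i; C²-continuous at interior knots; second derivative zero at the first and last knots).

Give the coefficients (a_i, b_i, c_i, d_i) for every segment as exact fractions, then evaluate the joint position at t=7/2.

Δ: Δ0=-9/2, Δ1=3/2
row 1: diag=8, rhs=36; c'=1/4, d'=9/2
back: M1=9/2
M: M0=0, M1=9/2, M2=0
seg 0: a=4, c=M0/2=0, d=(M1−M0)/(6·2)=3/8, b=Δ0−h0·(2M0+M1)/6=-6
seg 1: a=-5, c=M1/2=9/4, d=(M2−M1)/(6·2)=-3/8, b=Δ1−h1·(2M1+M2)/6=-3/2
t_q=7/2 → seg 1, τ=3/2; S=-5+-3/2·τ+9/4·τ²+-3/8·τ³=-221/64

  seg 0: a=4 b=-6 c=0 d=3/8
  seg 1: a=-5 b=-3/2 c=9/4 d=-3/8
S(7/2) = -221/64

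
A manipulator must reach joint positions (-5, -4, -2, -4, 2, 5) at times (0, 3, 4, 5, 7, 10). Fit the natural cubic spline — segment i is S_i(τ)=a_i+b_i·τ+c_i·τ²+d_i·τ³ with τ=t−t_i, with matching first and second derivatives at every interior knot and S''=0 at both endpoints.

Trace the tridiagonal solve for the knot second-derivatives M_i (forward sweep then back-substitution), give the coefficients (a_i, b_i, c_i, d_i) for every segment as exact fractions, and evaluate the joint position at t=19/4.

Δ: Δ0=1/3, Δ1=2, Δ2=-2, Δ3=3, Δ4=1
row 1: diag=8, rhs=10; c'=1/8, d'=5/4
row 2: denom=4−1·1/8=31/8; d'=(-24−1·5/4)/(31/8)=-202/31
row 3: denom=6−1·8/31=178/31; d'=(30−1·-202/31)/(178/31)=566/89
row 4: denom=10−2·31/89=828/89; d'=(-12−2·566/89)/(828/89)=-550/207
back: M4=-550/207
back: M3=566/89−31/89·-550/207=1508/207
back: M2=-202/31−8/31·1508/207=-1738/207
back: M1=5/4−1/8·-1738/207=476/207
M: M0=0, M1=476/207, M2=-1738/207, M3=1508/207, M4=-550/207, M5=0
seg 0: a=-5, c=M0/2=0, d=(M1−M0)/(6·3)=238/1863, b=Δ0−h0·(2M0+M1)/6=-169/207
seg 1: a=-4, c=M1/2=238/207, d=(M2−M1)/(6·1)=-41/23, b=Δ1−h1·(2M1+M2)/6=545/207
seg 2: a=-2, c=M2/2=-869/207, d=(M3−M2)/(6·1)=541/207, b=Δ2−h2·(2M2+M3)/6=-86/207
seg 3: a=-4, c=M3/2=754/207, d=(M4−M3)/(6·2)=-343/414, b=Δ3−h3·(2M3+M4)/6=-67/69
seg 4: a=2, c=M4/2=-275/207, d=(M5−M4)/(6·3)=275/1863, b=Δ4−h4·(2M4+M5)/6=757/207
t_q=19/4 → seg 2, τ=3/4; S=-2+-86/207·τ+-869/207·τ²+541/207·τ³=-15767/4416

  seg 0: a=-5 b=-169/207 c=0 d=238/1863
  seg 1: a=-4 b=545/207 c=238/207 d=-41/23
  seg 2: a=-2 b=-86/207 c=-869/207 d=541/207
  seg 3: a=-4 b=-67/69 c=754/207 d=-343/414
  seg 4: a=2 b=757/207 c=-275/207 d=275/1863
S(19/4) = -15767/4416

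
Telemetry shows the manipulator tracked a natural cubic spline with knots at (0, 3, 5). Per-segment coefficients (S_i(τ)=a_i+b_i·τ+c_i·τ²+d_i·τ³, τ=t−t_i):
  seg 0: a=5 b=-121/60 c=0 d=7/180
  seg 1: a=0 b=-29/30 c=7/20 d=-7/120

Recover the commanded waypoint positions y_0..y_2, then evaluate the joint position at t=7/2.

y_0=5 y_1=0 y_2=-1
S(7/2) = -129/320

y_0 = S_0(0) = a_0 = 5
y_1 = S_1(0) = a_1 = 0
y_2 = S_1(2) = -1
t_q=7/2 is in segment 1 (τ=1/2); S_1(τ)=-129/320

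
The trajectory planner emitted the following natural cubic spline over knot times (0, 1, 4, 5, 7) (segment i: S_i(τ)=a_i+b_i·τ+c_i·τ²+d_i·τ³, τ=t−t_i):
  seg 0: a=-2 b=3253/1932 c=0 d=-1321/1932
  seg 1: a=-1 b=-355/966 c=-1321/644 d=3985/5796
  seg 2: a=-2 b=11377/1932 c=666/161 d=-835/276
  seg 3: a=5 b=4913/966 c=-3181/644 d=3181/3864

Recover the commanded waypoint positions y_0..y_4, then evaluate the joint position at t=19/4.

y_0=-2 y_1=-1 y_2=-2 y_3=5 y_4=2
S(19/4) = 6213/1792

y_0 = S_0(0) = a_0 = -2
y_1 = S_1(0) = a_1 = -1
y_2 = S_2(0) = a_2 = -2
y_3 = S_3(0) = a_3 = 5
y_4 = S_3(2) = 2
t_q=19/4 is in segment 2 (τ=3/4); S_2(τ)=6213/1792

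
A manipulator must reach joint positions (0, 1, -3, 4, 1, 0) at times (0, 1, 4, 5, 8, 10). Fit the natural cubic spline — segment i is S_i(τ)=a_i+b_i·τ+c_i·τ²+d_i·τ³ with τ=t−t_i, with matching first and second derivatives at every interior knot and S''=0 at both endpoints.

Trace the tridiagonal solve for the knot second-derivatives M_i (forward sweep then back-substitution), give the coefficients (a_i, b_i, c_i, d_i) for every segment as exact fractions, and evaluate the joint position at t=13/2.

  seg 0: a=0 b=14293/7650 c=0 d=-6643/7650
  seg 1: a=1 b=-2818/3825 c=-6643/2550 d=55223/68850
  seg 2: a=-3 b=40459/7650 c=17647/3825 d=-2467/850
  seg 3: a=4 b=1307/225 c=-6263/1530 d=41857/68850
  seg 4: a=1 b=-17881/7650 c=1757/1275 d=-1757/7650
S(13/2) = 37773/6800

Δ: Δ0=1, Δ1=-4/3, Δ2=7, Δ3=-1, Δ4=-1/2
row 1: diag=8, rhs=-14; c'=3/8, d'=-7/4
row 2: denom=8−3·3/8=55/8; d'=(50−3·-7/4)/(55/8)=442/55
row 3: denom=8−1·8/55=432/55; d'=(-48−1·442/55)/(432/55)=-1541/216
row 4: denom=10−3·55/144=425/48; d'=(3−3·-1541/216)/(425/48)=3514/1275
back: M4=3514/1275
back: M3=-1541/216−55/144·3514/1275=-6263/765
back: M2=442/55−8/55·-6263/765=35294/3825
back: M1=-7/4−3/8·35294/3825=-6643/1275
M: M0=0, M1=-6643/1275, M2=35294/3825, M3=-6263/765, M4=3514/1275, M5=0
seg 0: a=0, c=M0/2=0, d=(M1−M0)/(6·1)=-6643/7650, b=Δ0−h0·(2M0+M1)/6=14293/7650
seg 1: a=1, c=M1/2=-6643/2550, d=(M2−M1)/(6·3)=55223/68850, b=Δ1−h1·(2M1+M2)/6=-2818/3825
seg 2: a=-3, c=M2/2=17647/3825, d=(M3−M2)/(6·1)=-2467/850, b=Δ2−h2·(2M2+M3)/6=40459/7650
seg 3: a=4, c=M3/2=-6263/1530, d=(M4−M3)/(6·3)=41857/68850, b=Δ3−h3·(2M3+M4)/6=1307/225
seg 4: a=1, c=M4/2=1757/1275, d=(M5−M4)/(6·2)=-1757/7650, b=Δ4−h4·(2M4+M5)/6=-17881/7650
t_q=13/2 → seg 3, τ=3/2; S=4+1307/225·τ+-6263/1530·τ²+41857/68850·τ³=37773/6800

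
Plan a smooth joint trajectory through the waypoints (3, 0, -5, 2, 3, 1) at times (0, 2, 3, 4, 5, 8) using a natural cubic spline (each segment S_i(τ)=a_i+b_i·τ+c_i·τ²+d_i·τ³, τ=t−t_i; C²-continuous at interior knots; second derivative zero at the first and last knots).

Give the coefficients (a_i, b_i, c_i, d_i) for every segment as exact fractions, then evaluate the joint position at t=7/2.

Δ: Δ0=-3/2, Δ1=-5, Δ2=7, Δ3=1, Δ4=-2/3
row 1: diag=6, rhs=-21; c'=1/6, d'=-7/2
row 2: denom=4−1·1/6=23/6; d'=(72−1·-7/2)/(23/6)=453/23
row 3: denom=4−1·6/23=86/23; d'=(-36−1·453/23)/(86/23)=-1281/86
row 4: denom=8−1·23/86=665/86; d'=(-10−1·-1281/86)/(665/86)=421/665
back: M4=421/665
back: M3=-1281/86−23/86·421/665=-10018/665
back: M2=453/23−6/23·-10018/665=15711/665
back: M1=-7/2−1/6·15711/665=-4946/665
M: M0=0, M1=-4946/665, M2=15711/665, M3=-10018/665, M4=421/665, M5=0
seg 0: a=3, c=M0/2=0, d=(M1−M0)/(6·2)=-2473/3990, b=Δ0−h0·(2M0+M1)/6=3907/3990
seg 1: a=0, c=M1/2=-2473/665, d=(M2−M1)/(6·1)=2951/570, b=Δ1−h1·(2M1+M2)/6=-25769/3990
seg 2: a=-5, c=M2/2=15711/1330, d=(M3−M2)/(6·1)=-25729/3990, b=Δ2−h2·(2M2+M3)/6=3263/1995
seg 3: a=2, c=M3/2=-5009/665, d=(M4−M3)/(6·1)=10439/3990, b=Δ3−h3·(2M3+M4)/6=4721/798
seg 4: a=3, c=M4/2=421/1330, d=(M5−M4)/(6·3)=-421/11970, b=Δ4−h4·(2M4+M5)/6=-2593/1995
t_q=7/2 → seg 2, τ=1/2; S=-5+3263/1995·τ+15711/1330·τ²+-25729/3990·τ³=-21653/10640

  seg 0: a=3 b=3907/3990 c=0 d=-2473/3990
  seg 1: a=0 b=-25769/3990 c=-2473/665 d=2951/570
  seg 2: a=-5 b=3263/1995 c=15711/1330 d=-25729/3990
  seg 3: a=2 b=4721/798 c=-5009/665 d=10439/3990
  seg 4: a=3 b=-2593/1995 c=421/1330 d=-421/11970
S(7/2) = -21653/10640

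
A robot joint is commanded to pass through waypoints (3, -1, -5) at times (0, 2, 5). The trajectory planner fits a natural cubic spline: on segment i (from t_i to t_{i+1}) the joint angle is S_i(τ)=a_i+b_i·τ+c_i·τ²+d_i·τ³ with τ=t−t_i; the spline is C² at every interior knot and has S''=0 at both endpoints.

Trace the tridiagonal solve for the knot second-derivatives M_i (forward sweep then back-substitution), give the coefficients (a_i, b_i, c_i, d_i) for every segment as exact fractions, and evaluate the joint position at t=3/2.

  seg 0: a=3 b=-32/15 c=0 d=1/30
  seg 1: a=-1 b=-26/15 c=1/5 d=-1/45
S(3/2) = -7/80

Δ: Δ0=-2, Δ1=-4/3
row 1: diag=10, rhs=4; c'=3/10, d'=2/5
back: M1=2/5
M: M0=0, M1=2/5, M2=0
seg 0: a=3, c=M0/2=0, d=(M1−M0)/(6·2)=1/30, b=Δ0−h0·(2M0+M1)/6=-32/15
seg 1: a=-1, c=M1/2=1/5, d=(M2−M1)/(6·3)=-1/45, b=Δ1−h1·(2M1+M2)/6=-26/15
t_q=3/2 → seg 0, τ=3/2; S=3+-32/15·τ+0·τ²+1/30·τ³=-7/80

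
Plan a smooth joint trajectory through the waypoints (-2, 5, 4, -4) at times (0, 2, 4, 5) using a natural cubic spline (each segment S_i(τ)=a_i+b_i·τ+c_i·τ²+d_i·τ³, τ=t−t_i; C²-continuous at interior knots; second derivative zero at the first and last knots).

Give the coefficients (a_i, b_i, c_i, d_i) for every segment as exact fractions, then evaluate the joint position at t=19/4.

Δ: Δ0=7/2, Δ1=-1/2, Δ2=-8
row 1: diag=8, rhs=-24; c'=1/4, d'=-3
row 2: denom=6−2·1/4=11/2; d'=(-45−2·-3)/(11/2)=-78/11
back: M2=-78/11
back: M1=-3−1/4·-78/11=-27/22
M: M0=0, M1=-27/22, M2=-78/11, M3=0
seg 0: a=-2, c=M0/2=0, d=(M1−M0)/(6·2)=-9/88, b=Δ0−h0·(2M0+M1)/6=43/11
seg 1: a=5, c=M1/2=-27/44, d=(M2−M1)/(6·2)=-43/88, b=Δ1−h1·(2M1+M2)/6=59/22
seg 2: a=4, c=M2/2=-39/11, d=(M3−M2)/(6·1)=13/11, b=Δ2−h2·(2M2+M3)/6=-62/11
t_q=19/4 → seg 2, τ=3/4; S=4+-62/11·τ+-39/11·τ²+13/11·τ³=-1213/704

  seg 0: a=-2 b=43/11 c=0 d=-9/88
  seg 1: a=5 b=59/22 c=-27/44 d=-43/88
  seg 2: a=4 b=-62/11 c=-39/11 d=13/11
S(19/4) = -1213/704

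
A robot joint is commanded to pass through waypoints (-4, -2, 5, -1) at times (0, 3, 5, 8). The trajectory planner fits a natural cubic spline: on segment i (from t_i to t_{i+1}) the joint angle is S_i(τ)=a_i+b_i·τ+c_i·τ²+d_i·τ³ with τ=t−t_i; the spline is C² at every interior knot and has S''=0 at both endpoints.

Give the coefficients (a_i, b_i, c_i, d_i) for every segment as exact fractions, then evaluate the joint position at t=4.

  seg 0: a=-4 b=-9/16 c=0 d=59/432
  seg 1: a=-2 b=25/8 c=59/48 d=-25/48
  seg 2: a=5 b=43/24 c=-91/48 d=91/432
S(4) = 11/6

Δ: Δ0=2/3, Δ1=7/2, Δ2=-2
row 1: diag=10, rhs=17; c'=1/5, d'=17/10
row 2: denom=10−2·1/5=48/5; d'=(-33−2·17/10)/(48/5)=-91/24
back: M2=-91/24
back: M1=17/10−1/5·-91/24=59/24
M: M0=0, M1=59/24, M2=-91/24, M3=0
seg 0: a=-4, c=M0/2=0, d=(M1−M0)/(6·3)=59/432, b=Δ0−h0·(2M0+M1)/6=-9/16
seg 1: a=-2, c=M1/2=59/48, d=(M2−M1)/(6·2)=-25/48, b=Δ1−h1·(2M1+M2)/6=25/8
seg 2: a=5, c=M2/2=-91/48, d=(M3−M2)/(6·3)=91/432, b=Δ2−h2·(2M2+M3)/6=43/24
t_q=4 → seg 1, τ=1; S=-2+25/8·τ+59/48·τ²+-25/48·τ³=11/6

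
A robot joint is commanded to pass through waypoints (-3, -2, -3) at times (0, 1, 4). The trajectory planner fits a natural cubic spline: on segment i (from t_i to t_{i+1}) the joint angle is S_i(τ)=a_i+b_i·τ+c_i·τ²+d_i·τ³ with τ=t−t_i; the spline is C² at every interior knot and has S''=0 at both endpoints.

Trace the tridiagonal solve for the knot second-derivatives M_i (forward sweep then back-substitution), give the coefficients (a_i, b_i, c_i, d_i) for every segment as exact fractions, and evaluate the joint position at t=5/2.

Δ: Δ0=1, Δ1=-1/3
row 1: diag=8, rhs=-8; c'=3/8, d'=-1
back: M1=-1
M: M0=0, M1=-1, M2=0
seg 0: a=-3, c=M0/2=0, d=(M1−M0)/(6·1)=-1/6, b=Δ0−h0·(2M0+M1)/6=7/6
seg 1: a=-2, c=M1/2=-1/2, d=(M2−M1)/(6·3)=1/18, b=Δ1−h1·(2M1+M2)/6=2/3
t_q=5/2 → seg 1, τ=3/2; S=-2+2/3·τ+-1/2·τ²+1/18·τ³=-31/16

  seg 0: a=-3 b=7/6 c=0 d=-1/6
  seg 1: a=-2 b=2/3 c=-1/2 d=1/18
S(5/2) = -31/16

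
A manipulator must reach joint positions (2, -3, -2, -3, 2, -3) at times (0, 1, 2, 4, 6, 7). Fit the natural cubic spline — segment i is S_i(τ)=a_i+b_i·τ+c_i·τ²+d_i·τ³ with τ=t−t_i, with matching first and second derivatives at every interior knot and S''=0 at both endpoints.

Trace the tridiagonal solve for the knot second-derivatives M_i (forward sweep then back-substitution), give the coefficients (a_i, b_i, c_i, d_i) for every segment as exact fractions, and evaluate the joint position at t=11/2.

  seg 0: a=2 b=-1538/229 c=0 d=393/229
  seg 1: a=-3 b=-359/229 c=1179/229 d=-591/229
  seg 2: a=-2 b=226/229 c=-594/229 d=1695/1832
  seg 3: a=-3 b=785/458 c=2709/916 d=-2349/1832
  seg 4: a=2 b=-422/229 c=-2169/458 d=723/458
S(11/2) = 27813/14656

Δ: Δ0=-5, Δ1=1, Δ2=-1/2, Δ3=5/2, Δ4=-5
row 1: diag=4, rhs=36; c'=1/4, d'=9
row 2: denom=6−1·1/4=23/4; d'=(-9−1·9)/(23/4)=-72/23
row 3: denom=8−2·8/23=168/23; d'=(18−2·-72/23)/(168/23)=93/28
row 4: denom=6−2·23/84=229/42; d'=(-45−2·93/28)/(229/42)=-2169/229
back: M4=-2169/229
back: M3=93/28−23/84·-2169/229=2709/458
back: M2=-72/23−8/23·2709/458=-1188/229
back: M1=9−1/4·-1188/229=2358/229
M: M0=0, M1=2358/229, M2=-1188/229, M3=2709/458, M4=-2169/229, M5=0
seg 0: a=2, c=M0/2=0, d=(M1−M0)/(6·1)=393/229, b=Δ0−h0·(2M0+M1)/6=-1538/229
seg 1: a=-3, c=M1/2=1179/229, d=(M2−M1)/(6·1)=-591/229, b=Δ1−h1·(2M1+M2)/6=-359/229
seg 2: a=-2, c=M2/2=-594/229, d=(M3−M2)/(6·2)=1695/1832, b=Δ2−h2·(2M2+M3)/6=226/229
seg 3: a=-3, c=M3/2=2709/916, d=(M4−M3)/(6·2)=-2349/1832, b=Δ3−h3·(2M3+M4)/6=785/458
seg 4: a=2, c=M4/2=-2169/458, d=(M5−M4)/(6·1)=723/458, b=Δ4−h4·(2M4+M5)/6=-422/229
t_q=11/2 → seg 3, τ=3/2; S=-3+785/458·τ+2709/916·τ²+-2349/1832·τ³=27813/14656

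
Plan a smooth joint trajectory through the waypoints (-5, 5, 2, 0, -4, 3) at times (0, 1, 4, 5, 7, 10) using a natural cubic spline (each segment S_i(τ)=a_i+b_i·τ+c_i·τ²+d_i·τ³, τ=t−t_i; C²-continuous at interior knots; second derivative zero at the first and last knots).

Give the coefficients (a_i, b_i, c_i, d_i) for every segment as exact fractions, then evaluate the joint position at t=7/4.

Δ: Δ0=10, Δ1=-1, Δ2=-2, Δ3=-2, Δ4=7/3
row 1: diag=8, rhs=-66; c'=3/8, d'=-33/4
row 2: denom=8−3·3/8=55/8; d'=(-6−3·-33/4)/(55/8)=30/11
row 3: denom=6−1·8/55=322/55; d'=(0−1·30/11)/(322/55)=-75/161
row 4: denom=10−2·55/161=1500/161; d'=(26−2·-75/161)/(1500/161)=1084/375
back: M4=1084/375
back: M3=-75/161−55/161·1084/375=-109/75
back: M2=30/11−8/55·-109/75=1102/375
back: M1=-33/4−3/8·1102/375=-1169/125
M: M0=0, M1=-1169/125, M2=1102/375, M3=-109/75, M4=1084/375, M5=0
seg 0: a=-5, c=M0/2=0, d=(M1−M0)/(6·1)=-1169/750, b=Δ0−h0·(2M0+M1)/6=8669/750
seg 1: a=5, c=M1/2=-1169/250, d=(M2−M1)/(6·3)=4609/6750, b=Δ1−h1·(2M1+M2)/6=2581/375
seg 2: a=2, c=M2/2=551/375, d=(M3−M2)/(6·1)=-183/250, b=Δ2−h2·(2M2+M3)/6=-2053/750
seg 3: a=0, c=M3/2=-109/150, d=(M4−M3)/(6·2)=181/500, b=Δ3−h3·(2M3+M4)/6=-748/375
seg 4: a=-4, c=M4/2=542/375, d=(M5−M4)/(6·3)=-542/3375, b=Δ4−h4·(2M4+M5)/6=-209/375
t_q=7/4 → seg 1, τ=3/4; S=5+2581/375·τ+-1169/250·τ²+4609/6750·τ³=125117/16000

  seg 0: a=-5 b=8669/750 c=0 d=-1169/750
  seg 1: a=5 b=2581/375 c=-1169/250 d=4609/6750
  seg 2: a=2 b=-2053/750 c=551/375 d=-183/250
  seg 3: a=0 b=-748/375 c=-109/150 d=181/500
  seg 4: a=-4 b=-209/375 c=542/375 d=-542/3375
S(7/4) = 125117/16000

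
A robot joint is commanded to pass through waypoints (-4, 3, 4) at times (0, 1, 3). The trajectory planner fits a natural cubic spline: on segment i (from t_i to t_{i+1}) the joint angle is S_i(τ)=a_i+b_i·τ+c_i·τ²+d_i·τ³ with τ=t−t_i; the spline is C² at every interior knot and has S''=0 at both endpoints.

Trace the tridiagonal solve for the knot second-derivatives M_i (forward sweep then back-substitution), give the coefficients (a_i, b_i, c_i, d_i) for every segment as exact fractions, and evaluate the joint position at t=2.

  seg 0: a=-4 b=97/12 c=0 d=-13/12
  seg 1: a=3 b=29/6 c=-13/4 d=13/24
S(2) = 41/8

Δ: Δ0=7, Δ1=1/2
row 1: diag=6, rhs=-39; c'=1/3, d'=-13/2
back: M1=-13/2
M: M0=0, M1=-13/2, M2=0
seg 0: a=-4, c=M0/2=0, d=(M1−M0)/(6·1)=-13/12, b=Δ0−h0·(2M0+M1)/6=97/12
seg 1: a=3, c=M1/2=-13/4, d=(M2−M1)/(6·2)=13/24, b=Δ1−h1·(2M1+M2)/6=29/6
t_q=2 → seg 1, τ=1; S=3+29/6·τ+-13/4·τ²+13/24·τ³=41/8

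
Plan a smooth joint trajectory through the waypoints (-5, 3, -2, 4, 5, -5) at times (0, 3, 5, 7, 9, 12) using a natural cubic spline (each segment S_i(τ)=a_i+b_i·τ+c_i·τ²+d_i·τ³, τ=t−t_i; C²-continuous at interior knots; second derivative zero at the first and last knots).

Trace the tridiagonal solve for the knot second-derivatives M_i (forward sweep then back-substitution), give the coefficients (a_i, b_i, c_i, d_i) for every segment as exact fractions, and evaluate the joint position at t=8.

Δ: Δ0=8/3, Δ1=-5/2, Δ2=3, Δ3=1/2, Δ4=-10/3
row 1: diag=10, rhs=-31; c'=1/5, d'=-31/10
row 2: denom=8−2·1/5=38/5; d'=(33−2·-31/10)/(38/5)=98/19
row 3: denom=8−2·5/19=142/19; d'=(-15−2·98/19)/(142/19)=-481/142
row 4: denom=10−2·19/71=672/71; d'=(-23−2·-481/142)/(672/71)=-12/7
back: M4=-12/7
back: M3=-481/142−19/71·-12/7=-41/14
back: M2=98/19−5/19·-41/14=83/14
back: M1=-31/10−1/5·83/14=-30/7
M: M0=0, M1=-30/7, M2=83/14, M3=-41/14, M4=-12/7, M5=0
seg 0: a=-5, c=M0/2=0, d=(M1−M0)/(6·3)=-5/21, b=Δ0−h0·(2M0+M1)/6=101/21
seg 1: a=3, c=M1/2=-15/7, d=(M2−M1)/(6·2)=143/168, b=Δ1−h1·(2M1+M2)/6=-34/21
seg 2: a=-2, c=M2/2=83/28, d=(M3−M2)/(6·2)=-31/42, b=Δ2−h2·(2M2+M3)/6=1/42
seg 3: a=4, c=M3/2=-41/28, d=(M4−M3)/(6·2)=17/168, b=Δ3−h3·(2M3+M4)/6=127/42
seg 4: a=5, c=M4/2=-6/7, d=(M5−M4)/(6·3)=2/21, b=Δ4−h4·(2M4+M5)/6=-34/21
t_q=8 → seg 3, τ=1; S=4+127/42·τ+-41/28·τ²+17/168·τ³=317/56

  seg 0: a=-5 b=101/21 c=0 d=-5/21
  seg 1: a=3 b=-34/21 c=-15/7 d=143/168
  seg 2: a=-2 b=1/42 c=83/28 d=-31/42
  seg 3: a=4 b=127/42 c=-41/28 d=17/168
  seg 4: a=5 b=-34/21 c=-6/7 d=2/21
S(8) = 317/56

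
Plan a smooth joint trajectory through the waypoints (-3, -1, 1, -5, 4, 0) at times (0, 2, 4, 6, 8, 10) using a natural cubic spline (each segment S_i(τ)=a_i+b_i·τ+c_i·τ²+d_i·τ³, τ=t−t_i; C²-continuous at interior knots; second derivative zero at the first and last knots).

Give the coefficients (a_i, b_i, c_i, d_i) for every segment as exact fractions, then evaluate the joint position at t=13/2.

Δ: Δ0=1, Δ1=1, Δ2=-3, Δ3=9/2, Δ4=-2
row 1: diag=8, rhs=0; c'=1/4, d'=0
row 2: denom=8−2·1/4=15/2; d'=(-24−2·0)/(15/2)=-16/5
row 3: denom=8−2·4/15=112/15; d'=(45−2·-16/5)/(112/15)=771/112
row 4: denom=8−2·15/56=209/28; d'=(-39−2·771/112)/(209/28)=-2955/418
back: M4=-2955/418
back: M3=771/112−15/56·-2955/418=3669/418
back: M2=-16/5−4/15·3669/418=-1158/209
back: M1=0−1/4·-1158/209=579/418
M: M0=0, M1=579/418, M2=-1158/209, M3=3669/418, M4=-2955/418, M5=0
seg 0: a=-3, c=M0/2=0, d=(M1−M0)/(6·2)=193/1672, b=Δ0−h0·(2M0+M1)/6=225/418
seg 1: a=-1, c=M1/2=579/836, d=(M2−M1)/(6·2)=-965/1672, b=Δ1−h1·(2M1+M2)/6=402/209
seg 2: a=1, c=M2/2=-579/209, d=(M3−M2)/(6·2)=105/88, b=Δ2−h2·(2M2+M3)/6=-933/418
seg 3: a=-5, c=M3/2=3669/836, d=(M4−M3)/(6·2)=-276/209, b=Δ3−h3·(2M3+M4)/6=210/209
seg 4: a=4, c=M4/2=-2955/836, d=(M5−M4)/(6·2)=985/1672, b=Δ4−h4·(2M4+M5)/6=567/209
t_q=13/2 → seg 3, τ=1/2; S=-5+210/209·τ+3669/836·τ²+-276/209·τ³=-11923/3344

  seg 0: a=-3 b=225/418 c=0 d=193/1672
  seg 1: a=-1 b=402/209 c=579/836 d=-965/1672
  seg 2: a=1 b=-933/418 c=-579/209 d=105/88
  seg 3: a=-5 b=210/209 c=3669/836 d=-276/209
  seg 4: a=4 b=567/209 c=-2955/836 d=985/1672
S(13/2) = -11923/3344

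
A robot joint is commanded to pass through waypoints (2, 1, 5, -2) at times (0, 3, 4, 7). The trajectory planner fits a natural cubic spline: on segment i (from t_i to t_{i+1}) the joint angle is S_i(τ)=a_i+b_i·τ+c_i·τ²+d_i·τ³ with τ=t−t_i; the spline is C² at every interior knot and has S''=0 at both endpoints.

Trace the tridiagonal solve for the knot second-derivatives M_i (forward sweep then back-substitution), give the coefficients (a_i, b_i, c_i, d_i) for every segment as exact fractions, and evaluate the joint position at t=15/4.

Δ: Δ0=-1/3, Δ1=4, Δ2=-7/3
row 1: diag=8, rhs=26; c'=1/8, d'=13/4
row 2: denom=8−1·1/8=63/8; d'=(-38−1·13/4)/(63/8)=-110/21
back: M2=-110/21
back: M1=13/4−1/8·-110/21=82/21
M: M0=0, M1=82/21, M2=-110/21, M3=0
seg 0: a=2, c=M0/2=0, d=(M1−M0)/(6·3)=41/189, b=Δ0−h0·(2M0+M1)/6=-16/7
seg 1: a=1, c=M1/2=41/21, d=(M2−M1)/(6·1)=-32/21, b=Δ1−h1·(2M1+M2)/6=25/7
seg 2: a=5, c=M2/2=-55/21, d=(M3−M2)/(6·3)=55/189, b=Δ2−h2·(2M2+M3)/6=61/21
t_q=15/4 → seg 1, τ=3/4; S=1+25/7·τ+41/21·τ²+-32/21·τ³=463/112

  seg 0: a=2 b=-16/7 c=0 d=41/189
  seg 1: a=1 b=25/7 c=41/21 d=-32/21
  seg 2: a=5 b=61/21 c=-55/21 d=55/189
S(15/4) = 463/112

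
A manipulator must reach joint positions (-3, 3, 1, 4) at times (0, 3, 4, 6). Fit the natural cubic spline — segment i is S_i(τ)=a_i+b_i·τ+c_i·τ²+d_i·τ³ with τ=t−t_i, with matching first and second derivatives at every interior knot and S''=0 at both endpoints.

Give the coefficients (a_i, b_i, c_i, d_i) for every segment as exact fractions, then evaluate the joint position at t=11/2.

Δ: Δ0=2, Δ1=-2, Δ2=3/2
row 1: diag=8, rhs=-24; c'=1/8, d'=-3
row 2: denom=6−1·1/8=47/8; d'=(21−1·-3)/(47/8)=192/47
back: M2=192/47
back: M1=-3−1/8·192/47=-165/47
M: M0=0, M1=-165/47, M2=192/47, M3=0
seg 0: a=-3, c=M0/2=0, d=(M1−M0)/(6·3)=-55/282, b=Δ0−h0·(2M0+M1)/6=353/94
seg 1: a=3, c=M1/2=-165/94, d=(M2−M1)/(6·1)=119/94, b=Δ1−h1·(2M1+M2)/6=-71/47
seg 2: a=1, c=M2/2=96/47, d=(M3−M2)/(6·2)=-16/47, b=Δ2−h2·(2M2+M3)/6=-115/94
t_q=11/2 → seg 2, τ=3/2; S=1+-115/94·τ+96/47·τ²+-16/47·τ³=491/188

  seg 0: a=-3 b=353/94 c=0 d=-55/282
  seg 1: a=3 b=-71/47 c=-165/94 d=119/94
  seg 2: a=1 b=-115/94 c=96/47 d=-16/47
S(11/2) = 491/188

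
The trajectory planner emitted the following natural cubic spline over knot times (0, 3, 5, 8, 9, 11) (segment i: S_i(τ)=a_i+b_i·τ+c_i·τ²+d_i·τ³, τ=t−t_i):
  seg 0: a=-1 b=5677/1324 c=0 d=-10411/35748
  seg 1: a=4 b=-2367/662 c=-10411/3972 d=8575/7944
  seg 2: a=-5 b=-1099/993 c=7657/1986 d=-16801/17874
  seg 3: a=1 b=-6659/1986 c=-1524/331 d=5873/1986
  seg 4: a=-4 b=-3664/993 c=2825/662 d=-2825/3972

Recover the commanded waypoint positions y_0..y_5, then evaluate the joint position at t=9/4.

y_0=-1 y_1=4 y_2=-5 y_3=1 y_4=-4 y_5=0
S(9/4) = 451655/84736

y_0 = S_0(0) = a_0 = -1
y_1 = S_1(0) = a_1 = 4
y_2 = S_2(0) = a_2 = -5
y_3 = S_3(0) = a_3 = 1
y_4 = S_4(0) = a_4 = -4
y_5 = S_4(2) = 0
t_q=9/4 is in segment 0 (τ=9/4); S_0(τ)=451655/84736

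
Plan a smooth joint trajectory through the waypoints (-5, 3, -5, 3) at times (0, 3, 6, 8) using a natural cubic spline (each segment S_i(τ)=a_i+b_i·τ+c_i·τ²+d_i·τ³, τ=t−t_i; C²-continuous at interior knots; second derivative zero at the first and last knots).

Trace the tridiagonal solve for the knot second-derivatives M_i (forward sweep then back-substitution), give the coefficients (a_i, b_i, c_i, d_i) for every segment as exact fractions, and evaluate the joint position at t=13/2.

  seg 0: a=-5 b=172/37 c=0 d=-220/999
  seg 1: a=3 b=-48/37 c=-220/111 d=508/999
  seg 2: a=-5 b=20/37 c=96/37 d=-16/37
S(13/2) = -153/37

Δ: Δ0=8/3, Δ1=-8/3, Δ2=4
row 1: diag=12, rhs=-32; c'=1/4, d'=-8/3
row 2: denom=10−3·1/4=37/4; d'=(40−3·-8/3)/(37/4)=192/37
back: M2=192/37
back: M1=-8/3−1/4·192/37=-440/111
M: M0=0, M1=-440/111, M2=192/37, M3=0
seg 0: a=-5, c=M0/2=0, d=(M1−M0)/(6·3)=-220/999, b=Δ0−h0·(2M0+M1)/6=172/37
seg 1: a=3, c=M1/2=-220/111, d=(M2−M1)/(6·3)=508/999, b=Δ1−h1·(2M1+M2)/6=-48/37
seg 2: a=-5, c=M2/2=96/37, d=(M3−M2)/(6·2)=-16/37, b=Δ2−h2·(2M2+M3)/6=20/37
t_q=13/2 → seg 2, τ=1/2; S=-5+20/37·τ+96/37·τ²+-16/37·τ³=-153/37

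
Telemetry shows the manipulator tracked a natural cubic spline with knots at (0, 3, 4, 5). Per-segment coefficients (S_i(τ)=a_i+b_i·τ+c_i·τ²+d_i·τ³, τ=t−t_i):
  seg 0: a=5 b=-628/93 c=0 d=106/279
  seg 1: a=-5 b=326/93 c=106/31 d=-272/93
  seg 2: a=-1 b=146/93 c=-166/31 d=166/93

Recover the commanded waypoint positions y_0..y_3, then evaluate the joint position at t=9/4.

y_0=5 y_1=-5 y_2=-1 y_3=-3
S(9/4) = -5819/992

y_0 = S_0(0) = a_0 = 5
y_1 = S_1(0) = a_1 = -5
y_2 = S_2(0) = a_2 = -1
y_3 = S_2(1) = -3
t_q=9/4 is in segment 0 (τ=9/4); S_0(τ)=-5819/992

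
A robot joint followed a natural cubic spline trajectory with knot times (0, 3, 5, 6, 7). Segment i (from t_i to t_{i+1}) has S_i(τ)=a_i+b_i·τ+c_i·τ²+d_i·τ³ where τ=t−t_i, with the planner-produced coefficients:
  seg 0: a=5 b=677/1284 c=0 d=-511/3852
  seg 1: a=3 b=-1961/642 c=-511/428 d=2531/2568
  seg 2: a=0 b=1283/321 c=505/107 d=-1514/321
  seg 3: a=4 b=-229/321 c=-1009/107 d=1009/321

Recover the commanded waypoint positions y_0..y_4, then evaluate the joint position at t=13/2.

y_0=5 y_1=3 y_2=0 y_3=4 y_4=-3
S(13/2) = 1437/856

y_0 = S_0(0) = a_0 = 5
y_1 = S_1(0) = a_1 = 3
y_2 = S_2(0) = a_2 = 0
y_3 = S_3(0) = a_3 = 4
y_4 = S_3(1) = -3
t_q=13/2 is in segment 3 (τ=1/2); S_3(τ)=1437/856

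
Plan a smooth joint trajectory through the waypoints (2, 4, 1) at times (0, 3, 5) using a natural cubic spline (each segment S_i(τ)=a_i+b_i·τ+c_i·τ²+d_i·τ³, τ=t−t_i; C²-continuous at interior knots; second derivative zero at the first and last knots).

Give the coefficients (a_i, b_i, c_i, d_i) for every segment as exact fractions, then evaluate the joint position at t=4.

Δ: Δ0=2/3, Δ1=-3/2
row 1: diag=10, rhs=-13; c'=1/5, d'=-13/10
back: M1=-13/10
M: M0=0, M1=-13/10, M2=0
seg 0: a=2, c=M0/2=0, d=(M1−M0)/(6·3)=-13/180, b=Δ0−h0·(2M0+M1)/6=79/60
seg 1: a=4, c=M1/2=-13/20, d=(M2−M1)/(6·2)=13/120, b=Δ1−h1·(2M1+M2)/6=-19/30
t_q=4 → seg 1, τ=1; S=4+-19/30·τ+-13/20·τ²+13/120·τ³=113/40

  seg 0: a=2 b=79/60 c=0 d=-13/180
  seg 1: a=4 b=-19/30 c=-13/20 d=13/120
S(4) = 113/40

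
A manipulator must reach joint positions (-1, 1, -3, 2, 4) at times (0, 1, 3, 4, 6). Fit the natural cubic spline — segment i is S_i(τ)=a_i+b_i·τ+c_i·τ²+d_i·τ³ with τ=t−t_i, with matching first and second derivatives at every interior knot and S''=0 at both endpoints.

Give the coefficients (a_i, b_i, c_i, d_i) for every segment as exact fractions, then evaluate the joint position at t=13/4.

Δ: Δ0=2, Δ1=-2, Δ2=5, Δ3=1
row 1: diag=6, rhs=-24; c'=1/3, d'=-4
row 2: denom=6−2·1/3=16/3; d'=(42−2·-4)/(16/3)=75/8
row 3: denom=6−1·3/16=93/16; d'=(-24−1·75/8)/(93/16)=-178/31
back: M3=-178/31
back: M2=75/8−3/16·-178/31=324/31
back: M1=-4−1/3·324/31=-232/31
M: M0=0, M1=-232/31, M2=324/31, M3=-178/31, M4=0
seg 0: a=-1, c=M0/2=0, d=(M1−M0)/(6·1)=-116/93, b=Δ0−h0·(2M0+M1)/6=302/93
seg 1: a=1, c=M1/2=-116/31, d=(M2−M1)/(6·2)=139/93, b=Δ1−h1·(2M1+M2)/6=-46/93
seg 2: a=-3, c=M2/2=162/31, d=(M3−M2)/(6·1)=-251/93, b=Δ2−h2·(2M2+M3)/6=230/93
seg 3: a=2, c=M3/2=-89/31, d=(M4−M3)/(6·2)=89/186, b=Δ3−h3·(2M3+M4)/6=449/93
t_q=13/4 → seg 2, τ=1/4; S=-3+230/93·τ+162/31·τ²+-251/93·τ³=-4161/1984

  seg 0: a=-1 b=302/93 c=0 d=-116/93
  seg 1: a=1 b=-46/93 c=-116/31 d=139/93
  seg 2: a=-3 b=230/93 c=162/31 d=-251/93
  seg 3: a=2 b=449/93 c=-89/31 d=89/186
S(13/4) = -4161/1984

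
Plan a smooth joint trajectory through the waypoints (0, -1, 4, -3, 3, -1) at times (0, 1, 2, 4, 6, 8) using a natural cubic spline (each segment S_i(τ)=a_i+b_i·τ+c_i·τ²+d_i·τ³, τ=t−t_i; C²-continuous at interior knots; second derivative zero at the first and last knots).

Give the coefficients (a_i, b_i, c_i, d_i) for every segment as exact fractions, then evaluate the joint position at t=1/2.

  seg 0: a=0 b=-1927/626 c=0 d=1301/626
  seg 1: a=-1 b=988/313 c=3903/626 d=-2749/626
  seg 2: a=4 b=1535/626 c=-2172/313 d=2481/1252
  seg 3: a=-3 b=-955/626 c=3099/626 d=-3365/2504
  seg 4: a=3 b=673/313 c=-3897/1252 d=1299/2504
S(1/2) = -6407/5008

Δ: Δ0=-1, Δ1=5, Δ2=-7/2, Δ3=3, Δ4=-2
row 1: diag=4, rhs=36; c'=1/4, d'=9
row 2: denom=6−1·1/4=23/4; d'=(-51−1·9)/(23/4)=-240/23
row 3: denom=8−2·8/23=168/23; d'=(39−2·-240/23)/(168/23)=459/56
row 4: denom=8−2·23/84=313/42; d'=(-30−2·459/56)/(313/42)=-3897/626
back: M4=-3897/626
back: M3=459/56−23/84·-3897/626=3099/313
back: M2=-240/23−8/23·3099/313=-4344/313
back: M1=9−1/4·-4344/313=3903/313
M: M0=0, M1=3903/313, M2=-4344/313, M3=3099/313, M4=-3897/626, M5=0
seg 0: a=0, c=M0/2=0, d=(M1−M0)/(6·1)=1301/626, b=Δ0−h0·(2M0+M1)/6=-1927/626
seg 1: a=-1, c=M1/2=3903/626, d=(M2−M1)/(6·1)=-2749/626, b=Δ1−h1·(2M1+M2)/6=988/313
seg 2: a=4, c=M2/2=-2172/313, d=(M3−M2)/(6·2)=2481/1252, b=Δ2−h2·(2M2+M3)/6=1535/626
seg 3: a=-3, c=M3/2=3099/626, d=(M4−M3)/(6·2)=-3365/2504, b=Δ3−h3·(2M3+M4)/6=-955/626
seg 4: a=3, c=M4/2=-3897/1252, d=(M5−M4)/(6·2)=1299/2504, b=Δ4−h4·(2M4+M5)/6=673/313
t_q=1/2 → seg 0, τ=1/2; S=0+-1927/626·τ+0·τ²+1301/626·τ³=-6407/5008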